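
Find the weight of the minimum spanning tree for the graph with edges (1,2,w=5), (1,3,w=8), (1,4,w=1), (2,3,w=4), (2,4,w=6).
10 (MST edges: (1,2,w=5), (1,4,w=1), (2,3,w=4); sum of weights 5 + 1 + 4 = 10)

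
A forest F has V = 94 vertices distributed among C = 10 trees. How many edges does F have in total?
84 (Each of the 10 component trees on V_i vertices has V_i - 1 edges; summing gives V - C = 94 - 10 = 84)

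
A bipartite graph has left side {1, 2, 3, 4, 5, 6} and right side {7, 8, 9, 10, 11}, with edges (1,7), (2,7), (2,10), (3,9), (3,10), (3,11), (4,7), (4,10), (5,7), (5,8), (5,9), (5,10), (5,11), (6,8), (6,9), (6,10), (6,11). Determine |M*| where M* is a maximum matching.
5 (matching: (1,7), (2,10), (3,11), (5,9), (6,8); upper bound min(|L|,|R|) = min(6,5) = 5)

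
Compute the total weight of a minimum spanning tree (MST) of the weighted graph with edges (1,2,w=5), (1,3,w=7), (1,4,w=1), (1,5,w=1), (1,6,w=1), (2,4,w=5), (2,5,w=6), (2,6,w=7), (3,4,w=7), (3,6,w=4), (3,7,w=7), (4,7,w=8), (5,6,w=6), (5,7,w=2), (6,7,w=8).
14 (MST edges: (1,2,w=5), (1,4,w=1), (1,5,w=1), (1,6,w=1), (3,6,w=4), (5,7,w=2); sum of weights 5 + 1 + 1 + 1 + 4 + 2 = 14)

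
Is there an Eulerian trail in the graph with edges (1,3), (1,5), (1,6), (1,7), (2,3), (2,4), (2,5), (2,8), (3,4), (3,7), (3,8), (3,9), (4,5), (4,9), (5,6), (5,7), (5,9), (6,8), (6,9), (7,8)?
Yes — and in fact it has an Eulerian circuit (the graph is connected and all 9 vertices have even degree)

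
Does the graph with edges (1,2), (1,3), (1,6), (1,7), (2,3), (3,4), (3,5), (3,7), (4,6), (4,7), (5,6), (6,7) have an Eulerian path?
Yes (the graph is connected and exactly 2 vertices have odd degree: {3, 4}; any Eulerian path must start and end at those)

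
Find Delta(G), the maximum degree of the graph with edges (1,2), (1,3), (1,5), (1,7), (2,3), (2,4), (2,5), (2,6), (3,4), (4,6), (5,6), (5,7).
5 (attained at vertex 2)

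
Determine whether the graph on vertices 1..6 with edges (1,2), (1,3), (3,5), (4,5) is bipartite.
Yes. Partition: {1, 5, 6}, {2, 3, 4}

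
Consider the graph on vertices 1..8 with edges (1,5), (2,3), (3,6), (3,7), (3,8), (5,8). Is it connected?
No, it has 2 components: {1, 2, 3, 5, 6, 7, 8}, {4}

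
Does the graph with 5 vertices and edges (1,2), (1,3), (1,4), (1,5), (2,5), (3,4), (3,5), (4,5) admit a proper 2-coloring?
No (odd cycle of length 3: 3 -> 1 -> 5 -> 3)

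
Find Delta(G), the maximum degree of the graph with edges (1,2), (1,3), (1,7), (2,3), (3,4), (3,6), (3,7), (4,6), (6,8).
5 (attained at vertex 3)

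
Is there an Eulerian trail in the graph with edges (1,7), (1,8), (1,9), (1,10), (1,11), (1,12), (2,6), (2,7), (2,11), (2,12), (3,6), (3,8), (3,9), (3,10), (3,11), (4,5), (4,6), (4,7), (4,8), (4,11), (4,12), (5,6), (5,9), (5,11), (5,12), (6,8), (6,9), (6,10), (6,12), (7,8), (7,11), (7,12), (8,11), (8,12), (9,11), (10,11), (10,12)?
No (6 vertices have odd degree: {3, 5, 8, 9, 10, 11}; Eulerian path requires 0 or 2)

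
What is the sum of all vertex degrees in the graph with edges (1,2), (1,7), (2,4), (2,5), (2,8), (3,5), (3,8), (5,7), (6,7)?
18 (handshake: sum of degrees = 2|E| = 2 x 9 = 18)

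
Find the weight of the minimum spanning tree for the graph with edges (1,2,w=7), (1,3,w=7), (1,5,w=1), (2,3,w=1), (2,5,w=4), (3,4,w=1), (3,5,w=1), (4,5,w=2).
4 (MST edges: (1,5,w=1), (2,3,w=1), (3,4,w=1), (3,5,w=1); sum of weights 1 + 1 + 1 + 1 = 4)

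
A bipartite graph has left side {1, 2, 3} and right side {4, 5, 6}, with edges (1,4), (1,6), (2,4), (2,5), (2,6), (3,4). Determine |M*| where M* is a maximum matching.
3 (matching: (1,6), (2,5), (3,4); upper bound min(|L|,|R|) = min(3,3) = 3)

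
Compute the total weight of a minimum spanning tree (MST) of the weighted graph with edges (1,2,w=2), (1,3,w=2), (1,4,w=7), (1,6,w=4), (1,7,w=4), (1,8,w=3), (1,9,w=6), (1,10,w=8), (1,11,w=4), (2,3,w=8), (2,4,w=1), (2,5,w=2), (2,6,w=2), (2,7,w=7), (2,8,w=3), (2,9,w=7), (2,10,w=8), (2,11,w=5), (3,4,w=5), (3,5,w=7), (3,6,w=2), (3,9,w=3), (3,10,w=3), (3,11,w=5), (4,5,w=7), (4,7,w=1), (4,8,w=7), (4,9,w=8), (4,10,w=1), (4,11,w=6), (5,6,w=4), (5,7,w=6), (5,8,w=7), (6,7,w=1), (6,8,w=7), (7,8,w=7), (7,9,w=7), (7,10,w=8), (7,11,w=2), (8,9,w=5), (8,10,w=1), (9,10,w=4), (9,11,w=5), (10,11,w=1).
15 (MST edges: (1,2,w=2), (1,3,w=2), (2,4,w=1), (2,5,w=2), (3,9,w=3), (4,7,w=1), (4,10,w=1), (6,7,w=1), (8,10,w=1), (10,11,w=1); sum of weights 2 + 2 + 1 + 2 + 3 + 1 + 1 + 1 + 1 + 1 = 15)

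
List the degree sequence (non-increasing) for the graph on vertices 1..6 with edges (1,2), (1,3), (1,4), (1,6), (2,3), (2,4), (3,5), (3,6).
[4, 4, 3, 2, 2, 1] (degrees: deg(1)=4, deg(2)=3, deg(3)=4, deg(4)=2, deg(5)=1, deg(6)=2)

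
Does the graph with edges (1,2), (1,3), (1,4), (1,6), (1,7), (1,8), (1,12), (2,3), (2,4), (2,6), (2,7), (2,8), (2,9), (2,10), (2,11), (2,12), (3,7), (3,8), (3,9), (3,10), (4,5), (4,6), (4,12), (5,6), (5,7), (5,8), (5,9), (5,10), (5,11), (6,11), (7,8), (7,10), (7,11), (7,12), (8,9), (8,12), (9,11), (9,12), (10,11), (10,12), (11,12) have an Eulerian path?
No (6 vertices have odd degree: {1, 4, 5, 6, 8, 11}; Eulerian path requires 0 or 2)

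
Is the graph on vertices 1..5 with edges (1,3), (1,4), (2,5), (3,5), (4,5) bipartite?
Yes. Partition: {1, 5}, {2, 3, 4}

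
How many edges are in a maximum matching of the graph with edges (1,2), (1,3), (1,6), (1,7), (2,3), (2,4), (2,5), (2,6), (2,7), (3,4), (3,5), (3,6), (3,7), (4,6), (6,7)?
3 (matching: (1,6), (2,7), (3,5); upper bound floor(n/2) = floor(7/2) = 3)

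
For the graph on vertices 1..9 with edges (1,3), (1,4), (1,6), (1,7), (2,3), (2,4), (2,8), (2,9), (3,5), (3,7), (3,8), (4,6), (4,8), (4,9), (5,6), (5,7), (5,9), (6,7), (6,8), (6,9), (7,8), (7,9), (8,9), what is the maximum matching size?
4 (matching: (2,3), (4,6), (5,7), (8,9); upper bound floor(n/2) = floor(9/2) = 4)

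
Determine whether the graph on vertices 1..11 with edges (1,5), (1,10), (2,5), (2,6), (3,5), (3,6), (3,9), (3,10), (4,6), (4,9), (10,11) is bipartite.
Yes. Partition: {1, 2, 3, 4, 7, 8, 11}, {5, 6, 9, 10}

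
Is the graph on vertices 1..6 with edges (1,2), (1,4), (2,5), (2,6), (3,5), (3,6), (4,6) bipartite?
Yes. Partition: {1, 5, 6}, {2, 3, 4}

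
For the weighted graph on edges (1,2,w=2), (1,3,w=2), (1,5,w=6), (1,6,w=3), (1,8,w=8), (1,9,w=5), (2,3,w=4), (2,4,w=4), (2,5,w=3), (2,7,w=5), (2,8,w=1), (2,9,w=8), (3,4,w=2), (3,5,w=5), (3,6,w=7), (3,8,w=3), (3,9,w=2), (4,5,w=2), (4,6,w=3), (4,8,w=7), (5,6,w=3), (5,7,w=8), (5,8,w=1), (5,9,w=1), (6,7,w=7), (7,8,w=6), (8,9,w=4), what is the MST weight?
17 (MST edges: (1,2,w=2), (1,3,w=2), (1,6,w=3), (2,7,w=5), (2,8,w=1), (3,4,w=2), (5,8,w=1), (5,9,w=1); sum of weights 2 + 2 + 3 + 5 + 1 + 2 + 1 + 1 = 17)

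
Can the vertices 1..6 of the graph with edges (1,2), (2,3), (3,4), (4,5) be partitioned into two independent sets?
Yes. Partition: {1, 3, 5, 6}, {2, 4}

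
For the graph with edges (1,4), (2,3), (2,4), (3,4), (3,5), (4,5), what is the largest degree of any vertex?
4 (attained at vertex 4)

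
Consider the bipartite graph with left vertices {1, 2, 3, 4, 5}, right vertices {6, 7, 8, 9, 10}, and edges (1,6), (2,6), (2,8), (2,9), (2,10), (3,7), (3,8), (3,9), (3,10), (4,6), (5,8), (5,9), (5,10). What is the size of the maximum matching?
4 (matching: (1,6), (2,10), (3,9), (5,8); upper bound min(|L|,|R|) = min(5,5) = 5)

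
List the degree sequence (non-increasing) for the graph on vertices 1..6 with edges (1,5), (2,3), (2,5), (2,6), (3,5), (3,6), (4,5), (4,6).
[4, 3, 3, 3, 2, 1] (degrees: deg(1)=1, deg(2)=3, deg(3)=3, deg(4)=2, deg(5)=4, deg(6)=3)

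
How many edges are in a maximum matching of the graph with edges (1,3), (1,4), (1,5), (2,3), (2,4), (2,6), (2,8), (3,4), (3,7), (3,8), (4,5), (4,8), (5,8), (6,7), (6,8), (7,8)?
4 (matching: (1,5), (2,6), (3,4), (7,8); upper bound floor(n/2) = floor(8/2) = 4)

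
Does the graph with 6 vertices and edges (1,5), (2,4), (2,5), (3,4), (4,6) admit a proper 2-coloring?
Yes. Partition: {1, 2, 3, 6}, {4, 5}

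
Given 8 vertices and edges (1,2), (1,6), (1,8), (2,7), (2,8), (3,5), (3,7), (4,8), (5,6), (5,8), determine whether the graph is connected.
Yes (BFS from 1 visits [1, 2, 6, 8, 7, 5, 4, 3] — all 8 vertices reached)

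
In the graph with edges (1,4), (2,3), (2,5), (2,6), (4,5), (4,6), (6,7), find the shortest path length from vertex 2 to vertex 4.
2 (path: 2 -> 6 -> 4, 2 edges)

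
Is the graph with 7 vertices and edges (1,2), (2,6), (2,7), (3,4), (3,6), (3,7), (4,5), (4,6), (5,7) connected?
Yes (BFS from 1 visits [1, 2, 6, 7, 3, 4, 5] — all 7 vertices reached)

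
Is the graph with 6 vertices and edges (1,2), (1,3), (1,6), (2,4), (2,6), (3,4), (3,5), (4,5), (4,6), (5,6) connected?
Yes (BFS from 1 visits [1, 2, 3, 6, 4, 5] — all 6 vertices reached)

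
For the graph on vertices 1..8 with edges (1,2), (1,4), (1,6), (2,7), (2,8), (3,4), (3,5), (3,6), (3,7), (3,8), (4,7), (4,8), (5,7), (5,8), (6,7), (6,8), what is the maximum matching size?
4 (matching: (1,2), (3,6), (4,7), (5,8); upper bound floor(n/2) = floor(8/2) = 4)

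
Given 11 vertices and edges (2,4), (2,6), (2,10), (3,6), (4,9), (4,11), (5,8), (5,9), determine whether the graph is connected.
No, it has 3 components: {1}, {2, 3, 4, 5, 6, 8, 9, 10, 11}, {7}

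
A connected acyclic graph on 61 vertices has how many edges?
60 (A tree on V vertices has V - 1 edges, so 61 - 1 = 60)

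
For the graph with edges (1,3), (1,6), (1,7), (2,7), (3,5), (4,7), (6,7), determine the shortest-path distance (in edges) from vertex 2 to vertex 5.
4 (path: 2 -> 7 -> 1 -> 3 -> 5, 4 edges)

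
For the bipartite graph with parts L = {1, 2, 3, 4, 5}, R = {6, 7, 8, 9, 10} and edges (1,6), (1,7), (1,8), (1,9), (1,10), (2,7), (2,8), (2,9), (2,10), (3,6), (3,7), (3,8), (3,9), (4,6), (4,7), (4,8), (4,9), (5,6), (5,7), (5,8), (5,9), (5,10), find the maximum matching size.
5 (matching: (1,10), (2,9), (3,8), (4,7), (5,6); upper bound min(|L|,|R|) = min(5,5) = 5)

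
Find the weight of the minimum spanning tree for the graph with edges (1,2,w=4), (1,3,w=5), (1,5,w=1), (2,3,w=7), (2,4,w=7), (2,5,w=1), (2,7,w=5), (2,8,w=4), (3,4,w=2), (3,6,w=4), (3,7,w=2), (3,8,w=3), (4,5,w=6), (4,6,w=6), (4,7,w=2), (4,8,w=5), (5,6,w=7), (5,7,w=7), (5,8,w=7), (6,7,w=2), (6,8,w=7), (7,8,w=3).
15 (MST edges: (1,5,w=1), (2,5,w=1), (2,8,w=4), (3,4,w=2), (3,7,w=2), (3,8,w=3), (6,7,w=2); sum of weights 1 + 1 + 4 + 2 + 2 + 3 + 2 = 15)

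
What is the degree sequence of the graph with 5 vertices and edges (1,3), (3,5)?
[2, 1, 1, 0, 0] (degrees: deg(1)=1, deg(2)=0, deg(3)=2, deg(4)=0, deg(5)=1)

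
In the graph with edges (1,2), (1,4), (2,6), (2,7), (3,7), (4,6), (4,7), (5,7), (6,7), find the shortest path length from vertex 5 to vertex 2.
2 (path: 5 -> 7 -> 2, 2 edges)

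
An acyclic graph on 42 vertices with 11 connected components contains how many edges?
31 (Each of the 11 component trees on V_i vertices has V_i - 1 edges; summing gives V - C = 42 - 11 = 31)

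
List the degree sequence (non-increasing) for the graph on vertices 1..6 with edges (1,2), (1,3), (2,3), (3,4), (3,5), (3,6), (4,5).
[5, 2, 2, 2, 2, 1] (degrees: deg(1)=2, deg(2)=2, deg(3)=5, deg(4)=2, deg(5)=2, deg(6)=1)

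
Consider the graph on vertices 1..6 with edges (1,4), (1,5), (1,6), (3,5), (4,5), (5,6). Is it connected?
No, it has 2 components: {1, 3, 4, 5, 6}, {2}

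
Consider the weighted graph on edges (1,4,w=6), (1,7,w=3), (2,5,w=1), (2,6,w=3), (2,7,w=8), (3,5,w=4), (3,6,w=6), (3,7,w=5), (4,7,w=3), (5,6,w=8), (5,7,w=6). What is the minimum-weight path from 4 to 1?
6 (path: 4 -> 1; weights 6 = 6)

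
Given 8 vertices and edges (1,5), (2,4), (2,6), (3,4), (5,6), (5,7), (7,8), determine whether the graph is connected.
Yes (BFS from 1 visits [1, 5, 6, 7, 2, 8, 4, 3] — all 8 vertices reached)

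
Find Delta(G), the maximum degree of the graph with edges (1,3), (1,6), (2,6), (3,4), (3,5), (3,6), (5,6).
4 (attained at vertices 3, 6)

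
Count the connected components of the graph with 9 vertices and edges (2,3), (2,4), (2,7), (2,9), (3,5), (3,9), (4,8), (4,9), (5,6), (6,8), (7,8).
2 (components: {1}, {2, 3, 4, 5, 6, 7, 8, 9})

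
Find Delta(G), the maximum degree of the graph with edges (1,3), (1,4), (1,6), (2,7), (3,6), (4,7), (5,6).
3 (attained at vertices 1, 6)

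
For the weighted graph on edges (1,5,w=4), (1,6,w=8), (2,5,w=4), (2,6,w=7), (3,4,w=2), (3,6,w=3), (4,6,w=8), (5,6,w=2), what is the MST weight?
15 (MST edges: (1,5,w=4), (2,5,w=4), (3,4,w=2), (3,6,w=3), (5,6,w=2); sum of weights 4 + 4 + 2 + 3 + 2 = 15)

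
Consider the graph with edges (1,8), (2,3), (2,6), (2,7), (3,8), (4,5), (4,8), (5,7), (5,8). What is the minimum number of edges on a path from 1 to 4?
2 (path: 1 -> 8 -> 4, 2 edges)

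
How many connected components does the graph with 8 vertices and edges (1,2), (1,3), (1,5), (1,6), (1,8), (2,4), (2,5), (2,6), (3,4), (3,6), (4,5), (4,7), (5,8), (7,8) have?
1 (components: {1, 2, 3, 4, 5, 6, 7, 8})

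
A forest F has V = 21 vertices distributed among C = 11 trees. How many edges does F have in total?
10 (Each of the 11 component trees on V_i vertices has V_i - 1 edges; summing gives V - C = 21 - 11 = 10)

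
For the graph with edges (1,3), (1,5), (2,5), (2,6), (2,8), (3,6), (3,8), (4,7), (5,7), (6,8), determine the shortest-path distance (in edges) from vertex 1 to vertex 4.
3 (path: 1 -> 5 -> 7 -> 4, 3 edges)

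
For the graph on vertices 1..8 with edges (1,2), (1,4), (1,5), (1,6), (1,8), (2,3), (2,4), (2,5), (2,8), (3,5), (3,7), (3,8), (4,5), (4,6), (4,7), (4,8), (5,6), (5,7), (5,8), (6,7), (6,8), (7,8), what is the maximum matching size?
4 (matching: (1,6), (2,5), (3,7), (4,8); upper bound floor(n/2) = floor(8/2) = 4)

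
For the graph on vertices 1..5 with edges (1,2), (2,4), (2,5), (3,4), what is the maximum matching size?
2 (matching: (2,5), (3,4); upper bound floor(n/2) = floor(5/2) = 2)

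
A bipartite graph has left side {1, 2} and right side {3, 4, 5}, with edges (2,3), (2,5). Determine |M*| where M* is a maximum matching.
1 (matching: (2,5); upper bound min(|L|,|R|) = min(2,3) = 2)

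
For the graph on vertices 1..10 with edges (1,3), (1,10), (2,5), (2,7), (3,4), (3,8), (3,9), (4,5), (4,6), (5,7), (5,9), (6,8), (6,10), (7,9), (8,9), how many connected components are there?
1 (components: {1, 2, 3, 4, 5, 6, 7, 8, 9, 10})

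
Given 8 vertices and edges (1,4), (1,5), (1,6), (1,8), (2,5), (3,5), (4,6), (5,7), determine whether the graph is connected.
Yes (BFS from 1 visits [1, 4, 5, 6, 8, 2, 3, 7] — all 8 vertices reached)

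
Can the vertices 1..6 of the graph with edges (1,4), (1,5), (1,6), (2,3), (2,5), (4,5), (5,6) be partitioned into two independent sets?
No (odd cycle of length 3: 6 -> 1 -> 5 -> 6)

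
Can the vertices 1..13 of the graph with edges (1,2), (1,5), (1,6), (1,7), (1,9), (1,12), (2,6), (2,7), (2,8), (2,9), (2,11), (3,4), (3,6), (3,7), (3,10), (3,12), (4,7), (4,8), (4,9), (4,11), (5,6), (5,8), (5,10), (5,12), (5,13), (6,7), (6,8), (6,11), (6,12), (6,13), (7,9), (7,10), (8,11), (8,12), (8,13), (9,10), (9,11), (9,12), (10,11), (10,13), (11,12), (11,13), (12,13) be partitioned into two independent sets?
No (odd cycle of length 3: 6 -> 1 -> 2 -> 6)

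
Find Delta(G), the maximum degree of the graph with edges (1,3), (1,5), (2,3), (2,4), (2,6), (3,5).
3 (attained at vertices 2, 3)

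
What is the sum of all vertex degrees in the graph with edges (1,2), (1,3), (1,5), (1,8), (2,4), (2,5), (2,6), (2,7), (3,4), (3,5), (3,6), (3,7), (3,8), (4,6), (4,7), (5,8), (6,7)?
34 (handshake: sum of degrees = 2|E| = 2 x 17 = 34)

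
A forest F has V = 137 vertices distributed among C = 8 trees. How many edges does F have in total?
129 (Each of the 8 component trees on V_i vertices has V_i - 1 edges; summing gives V - C = 137 - 8 = 129)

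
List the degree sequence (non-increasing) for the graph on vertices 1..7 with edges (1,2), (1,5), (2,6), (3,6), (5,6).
[3, 2, 2, 2, 1, 0, 0] (degrees: deg(1)=2, deg(2)=2, deg(3)=1, deg(4)=0, deg(5)=2, deg(6)=3, deg(7)=0)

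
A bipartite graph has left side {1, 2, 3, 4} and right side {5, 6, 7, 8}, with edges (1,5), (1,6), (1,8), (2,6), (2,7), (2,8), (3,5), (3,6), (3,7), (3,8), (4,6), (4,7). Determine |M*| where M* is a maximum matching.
4 (matching: (1,8), (2,7), (3,5), (4,6); upper bound min(|L|,|R|) = min(4,4) = 4)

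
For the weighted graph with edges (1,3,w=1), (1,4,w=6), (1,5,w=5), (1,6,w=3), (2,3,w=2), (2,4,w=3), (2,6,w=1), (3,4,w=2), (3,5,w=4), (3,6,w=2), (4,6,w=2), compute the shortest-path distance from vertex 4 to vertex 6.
2 (path: 4 -> 6; weights 2 = 2)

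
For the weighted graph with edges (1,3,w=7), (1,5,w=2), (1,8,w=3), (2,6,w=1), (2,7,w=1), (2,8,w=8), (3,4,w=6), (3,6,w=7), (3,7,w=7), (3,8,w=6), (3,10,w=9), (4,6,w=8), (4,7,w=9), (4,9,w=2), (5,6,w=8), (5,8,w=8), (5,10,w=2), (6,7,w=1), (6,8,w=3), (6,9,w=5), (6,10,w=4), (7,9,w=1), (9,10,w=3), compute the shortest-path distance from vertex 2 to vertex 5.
7 (path: 2 -> 6 -> 10 -> 5; weights 1 + 4 + 2 = 7)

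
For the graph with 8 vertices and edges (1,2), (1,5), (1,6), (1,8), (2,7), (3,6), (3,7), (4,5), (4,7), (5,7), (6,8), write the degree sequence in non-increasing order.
[4, 4, 3, 3, 2, 2, 2, 2] (degrees: deg(1)=4, deg(2)=2, deg(3)=2, deg(4)=2, deg(5)=3, deg(6)=3, deg(7)=4, deg(8)=2)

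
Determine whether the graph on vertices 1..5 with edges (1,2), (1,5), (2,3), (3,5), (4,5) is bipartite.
Yes. Partition: {1, 3, 4}, {2, 5}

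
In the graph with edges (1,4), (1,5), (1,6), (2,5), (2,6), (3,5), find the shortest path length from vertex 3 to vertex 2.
2 (path: 3 -> 5 -> 2, 2 edges)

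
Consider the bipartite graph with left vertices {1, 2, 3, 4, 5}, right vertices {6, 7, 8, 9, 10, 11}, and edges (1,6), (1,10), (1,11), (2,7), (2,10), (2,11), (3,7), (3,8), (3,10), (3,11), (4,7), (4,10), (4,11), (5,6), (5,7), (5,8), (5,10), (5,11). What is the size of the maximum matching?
5 (matching: (1,11), (2,10), (3,8), (4,7), (5,6); upper bound min(|L|,|R|) = min(5,6) = 5)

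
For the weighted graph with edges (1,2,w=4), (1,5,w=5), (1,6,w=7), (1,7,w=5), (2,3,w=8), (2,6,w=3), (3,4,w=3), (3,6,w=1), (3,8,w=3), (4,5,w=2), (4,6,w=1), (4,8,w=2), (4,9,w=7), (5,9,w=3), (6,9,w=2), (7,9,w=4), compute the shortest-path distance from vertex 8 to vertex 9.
5 (path: 8 -> 4 -> 6 -> 9; weights 2 + 1 + 2 = 5)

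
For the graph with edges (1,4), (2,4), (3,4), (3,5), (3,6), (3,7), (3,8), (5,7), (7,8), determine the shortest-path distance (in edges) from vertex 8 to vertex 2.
3 (path: 8 -> 3 -> 4 -> 2, 3 edges)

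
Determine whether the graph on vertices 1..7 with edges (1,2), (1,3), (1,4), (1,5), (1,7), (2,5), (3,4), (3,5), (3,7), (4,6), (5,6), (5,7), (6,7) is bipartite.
No (odd cycle of length 3: 3 -> 1 -> 4 -> 3)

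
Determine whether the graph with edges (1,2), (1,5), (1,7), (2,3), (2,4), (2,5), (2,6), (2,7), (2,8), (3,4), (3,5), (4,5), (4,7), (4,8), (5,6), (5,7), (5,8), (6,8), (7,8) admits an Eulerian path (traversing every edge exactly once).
No (8 vertices have odd degree: {1, 2, 3, 4, 5, 6, 7, 8}; Eulerian path requires 0 or 2)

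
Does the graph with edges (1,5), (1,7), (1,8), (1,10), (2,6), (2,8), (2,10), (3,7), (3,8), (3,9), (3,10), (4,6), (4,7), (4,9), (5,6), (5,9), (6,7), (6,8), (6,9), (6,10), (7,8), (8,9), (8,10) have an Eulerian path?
No (8 vertices have odd degree: {2, 4, 5, 6, 7, 8, 9, 10}; Eulerian path requires 0 or 2)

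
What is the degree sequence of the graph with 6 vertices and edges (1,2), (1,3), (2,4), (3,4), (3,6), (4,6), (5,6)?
[3, 3, 3, 2, 2, 1] (degrees: deg(1)=2, deg(2)=2, deg(3)=3, deg(4)=3, deg(5)=1, deg(6)=3)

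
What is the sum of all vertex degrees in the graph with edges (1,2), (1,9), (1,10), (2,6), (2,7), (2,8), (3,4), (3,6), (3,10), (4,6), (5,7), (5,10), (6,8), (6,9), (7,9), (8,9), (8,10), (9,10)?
36 (handshake: sum of degrees = 2|E| = 2 x 18 = 36)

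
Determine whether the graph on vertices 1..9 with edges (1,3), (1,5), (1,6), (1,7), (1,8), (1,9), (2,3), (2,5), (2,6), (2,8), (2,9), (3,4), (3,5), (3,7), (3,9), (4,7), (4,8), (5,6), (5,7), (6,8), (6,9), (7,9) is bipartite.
No (odd cycle of length 3: 7 -> 1 -> 9 -> 7)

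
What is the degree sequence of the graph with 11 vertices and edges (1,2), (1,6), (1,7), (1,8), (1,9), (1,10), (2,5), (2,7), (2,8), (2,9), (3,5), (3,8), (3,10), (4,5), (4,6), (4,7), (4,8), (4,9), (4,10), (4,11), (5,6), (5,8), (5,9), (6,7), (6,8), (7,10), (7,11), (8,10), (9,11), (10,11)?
[7, 7, 6, 6, 6, 6, 5, 5, 5, 4, 3] (degrees: deg(1)=6, deg(2)=5, deg(3)=3, deg(4)=7, deg(5)=6, deg(6)=5, deg(7)=6, deg(8)=7, deg(9)=5, deg(10)=6, deg(11)=4)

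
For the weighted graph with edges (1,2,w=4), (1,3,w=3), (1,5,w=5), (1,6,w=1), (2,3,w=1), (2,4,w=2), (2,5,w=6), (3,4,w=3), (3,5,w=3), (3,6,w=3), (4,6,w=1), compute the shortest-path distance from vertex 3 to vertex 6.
3 (path: 3 -> 6; weights 3 = 3)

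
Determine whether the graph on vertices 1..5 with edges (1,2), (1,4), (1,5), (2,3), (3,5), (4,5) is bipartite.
No (odd cycle of length 3: 5 -> 1 -> 4 -> 5)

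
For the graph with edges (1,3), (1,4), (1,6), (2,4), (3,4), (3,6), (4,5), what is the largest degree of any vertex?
4 (attained at vertex 4)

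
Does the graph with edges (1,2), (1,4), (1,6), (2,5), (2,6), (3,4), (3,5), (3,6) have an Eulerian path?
No (4 vertices have odd degree: {1, 2, 3, 6}; Eulerian path requires 0 or 2)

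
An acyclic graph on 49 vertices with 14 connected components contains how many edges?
35 (Each of the 14 component trees on V_i vertices has V_i - 1 edges; summing gives V - C = 49 - 14 = 35)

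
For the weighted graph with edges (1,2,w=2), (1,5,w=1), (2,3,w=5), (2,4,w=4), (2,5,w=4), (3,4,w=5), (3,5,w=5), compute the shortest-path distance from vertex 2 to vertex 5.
3 (path: 2 -> 1 -> 5; weights 2 + 1 = 3)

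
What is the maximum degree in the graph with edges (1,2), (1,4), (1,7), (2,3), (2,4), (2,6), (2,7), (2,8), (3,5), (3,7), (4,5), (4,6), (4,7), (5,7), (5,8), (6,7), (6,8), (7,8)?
7 (attained at vertex 7)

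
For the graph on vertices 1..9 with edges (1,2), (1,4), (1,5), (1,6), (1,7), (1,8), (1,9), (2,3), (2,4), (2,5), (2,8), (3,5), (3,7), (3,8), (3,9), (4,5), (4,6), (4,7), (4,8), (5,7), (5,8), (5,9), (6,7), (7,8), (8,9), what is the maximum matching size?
4 (matching: (1,8), (3,7), (4,6), (5,9); upper bound floor(n/2) = floor(9/2) = 4)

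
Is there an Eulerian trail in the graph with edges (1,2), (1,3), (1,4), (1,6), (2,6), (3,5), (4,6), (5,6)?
Yes — and in fact it has an Eulerian circuit (the graph is connected and all 6 vertices have even degree)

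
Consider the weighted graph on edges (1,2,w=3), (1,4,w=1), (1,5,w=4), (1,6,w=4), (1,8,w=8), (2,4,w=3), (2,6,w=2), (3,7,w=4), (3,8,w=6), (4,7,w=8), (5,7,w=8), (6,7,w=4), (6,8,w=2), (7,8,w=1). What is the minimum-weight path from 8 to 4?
7 (path: 8 -> 6 -> 1 -> 4; weights 2 + 4 + 1 = 7)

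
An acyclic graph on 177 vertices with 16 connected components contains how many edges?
161 (Each of the 16 component trees on V_i vertices has V_i - 1 edges; summing gives V - C = 177 - 16 = 161)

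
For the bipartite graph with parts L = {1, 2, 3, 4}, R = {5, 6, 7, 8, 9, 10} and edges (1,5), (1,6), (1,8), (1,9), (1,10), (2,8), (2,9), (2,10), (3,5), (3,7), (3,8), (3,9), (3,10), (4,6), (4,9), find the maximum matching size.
4 (matching: (1,10), (2,8), (3,7), (4,9); upper bound min(|L|,|R|) = min(4,6) = 4)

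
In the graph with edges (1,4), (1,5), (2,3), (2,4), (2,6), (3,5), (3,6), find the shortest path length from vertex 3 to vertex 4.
2 (path: 3 -> 2 -> 4, 2 edges)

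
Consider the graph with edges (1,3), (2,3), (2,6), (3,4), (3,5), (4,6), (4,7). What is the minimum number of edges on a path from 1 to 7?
3 (path: 1 -> 3 -> 4 -> 7, 3 edges)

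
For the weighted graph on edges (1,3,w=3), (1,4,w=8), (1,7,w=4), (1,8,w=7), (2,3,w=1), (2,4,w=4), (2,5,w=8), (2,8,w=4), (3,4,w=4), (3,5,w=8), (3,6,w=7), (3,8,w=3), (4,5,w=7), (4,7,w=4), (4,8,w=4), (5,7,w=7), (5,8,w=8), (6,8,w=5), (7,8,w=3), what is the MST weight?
26 (MST edges: (1,3,w=3), (2,3,w=1), (2,4,w=4), (3,8,w=3), (4,5,w=7), (6,8,w=5), (7,8,w=3); sum of weights 3 + 1 + 4 + 3 + 7 + 5 + 3 = 26)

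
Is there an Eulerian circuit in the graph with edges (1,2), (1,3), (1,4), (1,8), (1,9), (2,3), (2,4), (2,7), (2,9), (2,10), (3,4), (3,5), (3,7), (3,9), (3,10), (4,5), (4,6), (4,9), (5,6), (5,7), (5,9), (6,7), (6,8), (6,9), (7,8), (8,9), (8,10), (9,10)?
No (6 vertices have odd degree: {1, 3, 5, 6, 7, 8}; Eulerian circuit requires 0)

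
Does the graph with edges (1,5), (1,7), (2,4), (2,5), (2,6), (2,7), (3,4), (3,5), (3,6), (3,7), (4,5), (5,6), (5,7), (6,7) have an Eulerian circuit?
No (2 vertices have odd degree: {4, 7}; Eulerian circuit requires 0)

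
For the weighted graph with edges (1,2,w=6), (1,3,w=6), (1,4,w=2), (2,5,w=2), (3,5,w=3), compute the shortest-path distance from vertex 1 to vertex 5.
8 (path: 1 -> 2 -> 5; weights 6 + 2 = 8)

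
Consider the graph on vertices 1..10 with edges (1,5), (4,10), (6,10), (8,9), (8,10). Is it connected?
No, it has 5 components: {1, 5}, {2}, {3}, {4, 6, 8, 9, 10}, {7}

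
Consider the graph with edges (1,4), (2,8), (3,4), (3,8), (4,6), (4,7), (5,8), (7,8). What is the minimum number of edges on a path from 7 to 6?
2 (path: 7 -> 4 -> 6, 2 edges)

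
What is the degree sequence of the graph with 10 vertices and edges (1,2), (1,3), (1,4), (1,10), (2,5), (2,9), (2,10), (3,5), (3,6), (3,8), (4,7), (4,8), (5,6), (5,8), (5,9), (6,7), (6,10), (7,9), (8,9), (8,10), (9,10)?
[5, 5, 5, 5, 4, 4, 4, 4, 3, 3] (degrees: deg(1)=4, deg(2)=4, deg(3)=4, deg(4)=3, deg(5)=5, deg(6)=4, deg(7)=3, deg(8)=5, deg(9)=5, deg(10)=5)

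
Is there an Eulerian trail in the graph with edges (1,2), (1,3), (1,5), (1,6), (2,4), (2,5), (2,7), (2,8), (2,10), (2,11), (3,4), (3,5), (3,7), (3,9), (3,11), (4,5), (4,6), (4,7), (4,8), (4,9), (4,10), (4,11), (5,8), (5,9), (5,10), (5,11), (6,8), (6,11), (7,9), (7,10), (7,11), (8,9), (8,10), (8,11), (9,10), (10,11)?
No (4 vertices have odd degree: {2, 4, 8, 10}; Eulerian path requires 0 or 2)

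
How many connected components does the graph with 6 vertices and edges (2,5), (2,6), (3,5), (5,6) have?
3 (components: {1}, {2, 3, 5, 6}, {4})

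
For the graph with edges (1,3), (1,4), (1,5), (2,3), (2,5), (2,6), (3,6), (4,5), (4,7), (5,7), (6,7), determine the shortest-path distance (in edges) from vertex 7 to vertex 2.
2 (path: 7 -> 5 -> 2, 2 edges)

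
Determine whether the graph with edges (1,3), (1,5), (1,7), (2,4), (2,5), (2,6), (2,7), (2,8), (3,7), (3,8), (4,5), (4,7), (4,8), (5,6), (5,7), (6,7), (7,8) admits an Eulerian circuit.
No (6 vertices have odd degree: {1, 2, 3, 5, 6, 7}; Eulerian circuit requires 0)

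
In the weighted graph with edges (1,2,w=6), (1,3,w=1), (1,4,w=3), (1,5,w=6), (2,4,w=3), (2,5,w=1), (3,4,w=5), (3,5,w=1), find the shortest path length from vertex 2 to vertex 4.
3 (path: 2 -> 4; weights 3 = 3)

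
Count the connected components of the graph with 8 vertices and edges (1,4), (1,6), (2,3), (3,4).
4 (components: {1, 2, 3, 4, 6}, {5}, {7}, {8})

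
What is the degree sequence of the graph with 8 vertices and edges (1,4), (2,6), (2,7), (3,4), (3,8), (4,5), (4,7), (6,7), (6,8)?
[4, 3, 3, 2, 2, 2, 1, 1] (degrees: deg(1)=1, deg(2)=2, deg(3)=2, deg(4)=4, deg(5)=1, deg(6)=3, deg(7)=3, deg(8)=2)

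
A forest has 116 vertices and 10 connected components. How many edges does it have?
106 (Each of the 10 component trees on V_i vertices has V_i - 1 edges; summing gives V - C = 116 - 10 = 106)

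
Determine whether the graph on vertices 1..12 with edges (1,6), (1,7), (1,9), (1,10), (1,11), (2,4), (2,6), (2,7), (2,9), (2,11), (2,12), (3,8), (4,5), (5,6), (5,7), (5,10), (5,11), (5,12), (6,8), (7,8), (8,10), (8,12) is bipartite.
Yes. Partition: {1, 2, 5, 8}, {3, 4, 6, 7, 9, 10, 11, 12}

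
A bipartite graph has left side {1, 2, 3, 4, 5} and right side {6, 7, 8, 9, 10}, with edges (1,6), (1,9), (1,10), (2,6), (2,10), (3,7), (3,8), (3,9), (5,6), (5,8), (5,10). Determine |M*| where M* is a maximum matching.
4 (matching: (1,9), (2,10), (3,7), (5,8); upper bound min(|L|,|R|) = min(5,5) = 5)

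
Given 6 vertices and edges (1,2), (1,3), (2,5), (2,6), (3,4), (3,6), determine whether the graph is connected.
Yes (BFS from 1 visits [1, 2, 3, 5, 6, 4] — all 6 vertices reached)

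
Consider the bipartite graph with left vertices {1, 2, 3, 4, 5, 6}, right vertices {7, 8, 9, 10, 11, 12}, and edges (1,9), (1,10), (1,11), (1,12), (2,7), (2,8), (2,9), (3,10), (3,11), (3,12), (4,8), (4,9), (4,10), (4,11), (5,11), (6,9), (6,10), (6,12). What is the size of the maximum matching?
6 (matching: (1,12), (2,7), (3,10), (4,8), (5,11), (6,9); upper bound min(|L|,|R|) = min(6,6) = 6)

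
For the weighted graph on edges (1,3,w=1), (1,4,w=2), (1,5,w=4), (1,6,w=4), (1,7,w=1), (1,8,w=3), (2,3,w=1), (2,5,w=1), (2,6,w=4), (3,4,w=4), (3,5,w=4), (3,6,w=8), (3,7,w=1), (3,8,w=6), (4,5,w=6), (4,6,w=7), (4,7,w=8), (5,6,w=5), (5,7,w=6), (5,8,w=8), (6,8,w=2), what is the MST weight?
11 (MST edges: (1,3,w=1), (1,4,w=2), (1,7,w=1), (1,8,w=3), (2,3,w=1), (2,5,w=1), (6,8,w=2); sum of weights 1 + 2 + 1 + 3 + 1 + 1 + 2 = 11)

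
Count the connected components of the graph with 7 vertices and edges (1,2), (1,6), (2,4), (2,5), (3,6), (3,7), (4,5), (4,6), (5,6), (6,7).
1 (components: {1, 2, 3, 4, 5, 6, 7})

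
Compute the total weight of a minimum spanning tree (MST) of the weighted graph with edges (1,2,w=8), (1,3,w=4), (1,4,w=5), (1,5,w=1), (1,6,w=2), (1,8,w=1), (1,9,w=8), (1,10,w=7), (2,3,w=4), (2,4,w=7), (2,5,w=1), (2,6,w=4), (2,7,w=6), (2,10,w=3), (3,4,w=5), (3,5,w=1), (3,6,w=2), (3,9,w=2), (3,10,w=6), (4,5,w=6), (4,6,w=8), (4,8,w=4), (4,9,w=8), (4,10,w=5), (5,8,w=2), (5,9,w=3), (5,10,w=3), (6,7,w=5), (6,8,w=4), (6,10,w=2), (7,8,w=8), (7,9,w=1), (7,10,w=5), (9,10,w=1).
14 (MST edges: (1,5,w=1), (1,6,w=2), (1,8,w=1), (2,5,w=1), (3,5,w=1), (3,9,w=2), (4,8,w=4), (7,9,w=1), (9,10,w=1); sum of weights 1 + 2 + 1 + 1 + 1 + 2 + 4 + 1 + 1 = 14)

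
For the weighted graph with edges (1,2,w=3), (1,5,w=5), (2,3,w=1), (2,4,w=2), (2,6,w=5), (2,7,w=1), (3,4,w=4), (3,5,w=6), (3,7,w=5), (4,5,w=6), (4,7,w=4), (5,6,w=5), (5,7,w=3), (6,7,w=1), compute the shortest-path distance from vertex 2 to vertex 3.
1 (path: 2 -> 3; weights 1 = 1)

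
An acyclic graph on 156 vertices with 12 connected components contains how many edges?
144 (Each of the 12 component trees on V_i vertices has V_i - 1 edges; summing gives V - C = 156 - 12 = 144)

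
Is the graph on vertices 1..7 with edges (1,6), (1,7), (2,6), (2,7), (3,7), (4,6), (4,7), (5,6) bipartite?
Yes. Partition: {1, 2, 3, 4, 5}, {6, 7}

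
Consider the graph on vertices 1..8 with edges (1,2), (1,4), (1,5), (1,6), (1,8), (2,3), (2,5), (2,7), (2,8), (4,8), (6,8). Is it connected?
Yes (BFS from 1 visits [1, 2, 4, 5, 6, 8, 3, 7] — all 8 vertices reached)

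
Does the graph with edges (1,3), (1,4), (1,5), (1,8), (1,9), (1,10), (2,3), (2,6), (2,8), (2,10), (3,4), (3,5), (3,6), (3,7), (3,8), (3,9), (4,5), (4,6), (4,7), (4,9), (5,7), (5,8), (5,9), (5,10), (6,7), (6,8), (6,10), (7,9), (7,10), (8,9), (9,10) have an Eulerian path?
Yes (the graph is connected and exactly 2 vertices have odd degree: {5, 9}; any Eulerian path must start and end at those)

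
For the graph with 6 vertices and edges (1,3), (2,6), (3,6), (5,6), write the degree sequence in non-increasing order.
[3, 2, 1, 1, 1, 0] (degrees: deg(1)=1, deg(2)=1, deg(3)=2, deg(4)=0, deg(5)=1, deg(6)=3)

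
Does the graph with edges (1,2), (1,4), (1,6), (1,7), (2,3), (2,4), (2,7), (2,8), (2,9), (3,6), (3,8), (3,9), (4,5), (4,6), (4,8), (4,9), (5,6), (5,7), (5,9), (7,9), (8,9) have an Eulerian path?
Yes — and in fact it has an Eulerian circuit (the graph is connected and all 9 vertices have even degree)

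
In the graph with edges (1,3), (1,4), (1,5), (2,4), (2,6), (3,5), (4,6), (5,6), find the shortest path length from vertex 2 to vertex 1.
2 (path: 2 -> 4 -> 1, 2 edges)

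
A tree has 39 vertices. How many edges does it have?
38 (A tree on V vertices has V - 1 edges, so 39 - 1 = 38)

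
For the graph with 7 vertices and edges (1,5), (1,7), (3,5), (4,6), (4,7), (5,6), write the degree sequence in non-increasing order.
[3, 2, 2, 2, 2, 1, 0] (degrees: deg(1)=2, deg(2)=0, deg(3)=1, deg(4)=2, deg(5)=3, deg(6)=2, deg(7)=2)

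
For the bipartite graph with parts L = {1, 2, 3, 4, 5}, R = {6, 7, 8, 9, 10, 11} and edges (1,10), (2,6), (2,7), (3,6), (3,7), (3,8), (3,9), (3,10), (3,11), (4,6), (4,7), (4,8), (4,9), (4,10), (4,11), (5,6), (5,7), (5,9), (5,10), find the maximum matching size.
5 (matching: (1,10), (2,7), (3,11), (4,8), (5,9); upper bound min(|L|,|R|) = min(5,6) = 5)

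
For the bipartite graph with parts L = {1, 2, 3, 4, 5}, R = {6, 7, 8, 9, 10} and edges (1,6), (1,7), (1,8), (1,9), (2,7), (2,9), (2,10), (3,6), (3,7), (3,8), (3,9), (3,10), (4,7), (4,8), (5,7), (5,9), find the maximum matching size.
5 (matching: (1,9), (2,10), (3,6), (4,8), (5,7); upper bound min(|L|,|R|) = min(5,5) = 5)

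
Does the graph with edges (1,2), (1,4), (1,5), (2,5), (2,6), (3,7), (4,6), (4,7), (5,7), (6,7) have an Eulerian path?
No (6 vertices have odd degree: {1, 2, 3, 4, 5, 6}; Eulerian path requires 0 or 2)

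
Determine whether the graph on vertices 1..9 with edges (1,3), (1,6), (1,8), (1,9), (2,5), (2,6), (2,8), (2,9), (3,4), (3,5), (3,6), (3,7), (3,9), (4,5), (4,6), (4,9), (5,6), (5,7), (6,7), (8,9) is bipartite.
No (odd cycle of length 3: 3 -> 1 -> 9 -> 3)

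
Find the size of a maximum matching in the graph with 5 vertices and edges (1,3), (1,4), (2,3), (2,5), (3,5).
2 (matching: (1,4), (2,5); upper bound floor(n/2) = floor(5/2) = 2)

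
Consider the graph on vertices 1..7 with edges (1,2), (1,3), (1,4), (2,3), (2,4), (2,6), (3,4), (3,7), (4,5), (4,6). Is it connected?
Yes (BFS from 1 visits [1, 2, 3, 4, 6, 7, 5] — all 7 vertices reached)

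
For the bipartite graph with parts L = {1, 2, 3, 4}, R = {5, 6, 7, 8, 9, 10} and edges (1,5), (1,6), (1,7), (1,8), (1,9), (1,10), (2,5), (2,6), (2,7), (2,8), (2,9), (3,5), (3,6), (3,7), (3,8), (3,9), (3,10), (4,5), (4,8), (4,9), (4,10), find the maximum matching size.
4 (matching: (1,10), (2,9), (3,7), (4,8); upper bound min(|L|,|R|) = min(4,6) = 4)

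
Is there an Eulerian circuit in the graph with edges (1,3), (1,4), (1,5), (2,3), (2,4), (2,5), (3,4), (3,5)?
No (4 vertices have odd degree: {1, 2, 4, 5}; Eulerian circuit requires 0)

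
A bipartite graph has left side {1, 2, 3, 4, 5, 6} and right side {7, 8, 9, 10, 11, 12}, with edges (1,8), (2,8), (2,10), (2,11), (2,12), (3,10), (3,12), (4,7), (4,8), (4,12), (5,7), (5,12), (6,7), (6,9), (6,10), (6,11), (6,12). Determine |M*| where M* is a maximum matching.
6 (matching: (1,8), (2,11), (3,10), (4,12), (5,7), (6,9); upper bound min(|L|,|R|) = min(6,6) = 6)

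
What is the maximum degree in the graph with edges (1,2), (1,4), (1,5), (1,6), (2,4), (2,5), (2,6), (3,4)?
4 (attained at vertices 1, 2)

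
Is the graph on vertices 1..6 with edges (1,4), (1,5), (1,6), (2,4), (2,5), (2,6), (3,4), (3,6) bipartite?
Yes. Partition: {1, 2, 3}, {4, 5, 6}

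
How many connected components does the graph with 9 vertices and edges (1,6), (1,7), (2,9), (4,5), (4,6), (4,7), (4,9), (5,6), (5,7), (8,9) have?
2 (components: {1, 2, 4, 5, 6, 7, 8, 9}, {3})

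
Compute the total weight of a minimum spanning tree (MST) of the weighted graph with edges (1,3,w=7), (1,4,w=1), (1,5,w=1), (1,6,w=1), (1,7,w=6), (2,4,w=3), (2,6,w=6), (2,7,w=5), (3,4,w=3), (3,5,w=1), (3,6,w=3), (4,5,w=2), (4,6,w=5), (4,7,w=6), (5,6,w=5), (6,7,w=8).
12 (MST edges: (1,4,w=1), (1,5,w=1), (1,6,w=1), (2,4,w=3), (2,7,w=5), (3,5,w=1); sum of weights 1 + 1 + 1 + 3 + 5 + 1 = 12)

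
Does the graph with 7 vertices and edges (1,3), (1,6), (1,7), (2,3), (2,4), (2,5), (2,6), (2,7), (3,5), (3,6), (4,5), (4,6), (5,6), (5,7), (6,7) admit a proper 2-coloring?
No (odd cycle of length 3: 6 -> 1 -> 7 -> 6)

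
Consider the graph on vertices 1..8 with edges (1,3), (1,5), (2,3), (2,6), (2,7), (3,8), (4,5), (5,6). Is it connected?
Yes (BFS from 1 visits [1, 3, 5, 2, 8, 4, 6, 7] — all 8 vertices reached)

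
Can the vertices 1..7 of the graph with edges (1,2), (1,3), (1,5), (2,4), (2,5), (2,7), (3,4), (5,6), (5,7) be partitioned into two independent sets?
No (odd cycle of length 3: 2 -> 1 -> 5 -> 2)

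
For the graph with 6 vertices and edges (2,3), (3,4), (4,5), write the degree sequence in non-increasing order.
[2, 2, 1, 1, 0, 0] (degrees: deg(1)=0, deg(2)=1, deg(3)=2, deg(4)=2, deg(5)=1, deg(6)=0)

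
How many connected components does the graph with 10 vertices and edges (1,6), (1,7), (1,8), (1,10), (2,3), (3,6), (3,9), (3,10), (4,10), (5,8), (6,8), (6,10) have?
1 (components: {1, 2, 3, 4, 5, 6, 7, 8, 9, 10})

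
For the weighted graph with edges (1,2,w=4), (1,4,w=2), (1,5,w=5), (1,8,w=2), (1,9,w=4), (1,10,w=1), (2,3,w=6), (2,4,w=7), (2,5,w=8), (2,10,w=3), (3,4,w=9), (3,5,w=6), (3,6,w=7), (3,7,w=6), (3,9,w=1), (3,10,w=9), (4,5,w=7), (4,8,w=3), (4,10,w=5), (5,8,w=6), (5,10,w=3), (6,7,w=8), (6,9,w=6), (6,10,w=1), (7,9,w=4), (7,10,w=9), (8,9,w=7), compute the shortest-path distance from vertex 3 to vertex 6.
7 (path: 3 -> 6; weights 7 = 7)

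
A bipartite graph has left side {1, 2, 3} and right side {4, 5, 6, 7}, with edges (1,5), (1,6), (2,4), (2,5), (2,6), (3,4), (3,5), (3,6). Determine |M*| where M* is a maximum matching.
3 (matching: (1,6), (2,5), (3,4); upper bound min(|L|,|R|) = min(3,4) = 3)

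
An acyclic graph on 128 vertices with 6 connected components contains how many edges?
122 (Each of the 6 component trees on V_i vertices has V_i - 1 edges; summing gives V - C = 128 - 6 = 122)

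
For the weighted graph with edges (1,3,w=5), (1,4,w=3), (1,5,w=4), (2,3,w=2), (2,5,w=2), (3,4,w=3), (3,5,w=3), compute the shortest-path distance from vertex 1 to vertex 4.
3 (path: 1 -> 4; weights 3 = 3)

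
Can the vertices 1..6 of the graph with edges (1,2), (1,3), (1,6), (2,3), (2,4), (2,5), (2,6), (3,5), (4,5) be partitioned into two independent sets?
No (odd cycle of length 3: 6 -> 1 -> 2 -> 6)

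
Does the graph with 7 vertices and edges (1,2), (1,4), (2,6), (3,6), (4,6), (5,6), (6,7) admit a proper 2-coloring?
Yes. Partition: {1, 6}, {2, 3, 4, 5, 7}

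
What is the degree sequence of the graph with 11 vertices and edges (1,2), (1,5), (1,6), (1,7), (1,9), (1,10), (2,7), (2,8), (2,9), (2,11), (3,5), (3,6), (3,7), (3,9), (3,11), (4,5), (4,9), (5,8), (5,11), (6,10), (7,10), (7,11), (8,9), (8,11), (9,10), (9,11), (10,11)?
[7, 7, 6, 5, 5, 5, 5, 5, 4, 3, 2] (degrees: deg(1)=6, deg(2)=5, deg(3)=5, deg(4)=2, deg(5)=5, deg(6)=3, deg(7)=5, deg(8)=4, deg(9)=7, deg(10)=5, deg(11)=7)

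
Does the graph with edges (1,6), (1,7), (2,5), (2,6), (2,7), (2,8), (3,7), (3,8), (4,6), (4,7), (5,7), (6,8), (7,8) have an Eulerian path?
Yes — and in fact it has an Eulerian circuit (the graph is connected and all 8 vertices have even degree)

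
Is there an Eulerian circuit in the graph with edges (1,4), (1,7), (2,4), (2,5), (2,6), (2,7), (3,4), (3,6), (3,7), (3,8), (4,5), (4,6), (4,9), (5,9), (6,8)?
No (2 vertices have odd degree: {5, 7}; Eulerian circuit requires 0)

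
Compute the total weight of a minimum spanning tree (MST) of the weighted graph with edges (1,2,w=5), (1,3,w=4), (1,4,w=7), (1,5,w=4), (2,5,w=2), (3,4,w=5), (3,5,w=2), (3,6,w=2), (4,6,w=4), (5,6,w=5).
14 (MST edges: (1,3,w=4), (2,5,w=2), (3,5,w=2), (3,6,w=2), (4,6,w=4); sum of weights 4 + 2 + 2 + 2 + 4 = 14)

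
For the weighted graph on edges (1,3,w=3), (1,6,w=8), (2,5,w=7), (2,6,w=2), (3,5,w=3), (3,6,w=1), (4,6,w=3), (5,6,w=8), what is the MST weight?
12 (MST edges: (1,3,w=3), (2,6,w=2), (3,5,w=3), (3,6,w=1), (4,6,w=3); sum of weights 3 + 2 + 3 + 1 + 3 = 12)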